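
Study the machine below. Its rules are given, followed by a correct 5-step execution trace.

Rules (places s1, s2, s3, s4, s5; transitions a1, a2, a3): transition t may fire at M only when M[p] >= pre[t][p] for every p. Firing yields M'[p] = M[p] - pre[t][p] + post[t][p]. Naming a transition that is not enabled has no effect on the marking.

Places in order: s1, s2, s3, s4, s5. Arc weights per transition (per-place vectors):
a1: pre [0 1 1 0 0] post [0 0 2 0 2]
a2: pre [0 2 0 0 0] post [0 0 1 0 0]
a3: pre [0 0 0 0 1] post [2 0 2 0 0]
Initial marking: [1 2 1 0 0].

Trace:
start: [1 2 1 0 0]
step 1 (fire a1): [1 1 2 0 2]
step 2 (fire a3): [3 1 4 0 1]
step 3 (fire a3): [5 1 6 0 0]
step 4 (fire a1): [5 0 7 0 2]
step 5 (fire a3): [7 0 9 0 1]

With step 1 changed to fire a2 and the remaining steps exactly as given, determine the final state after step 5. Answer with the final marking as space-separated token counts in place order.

1 0 2 0 0

(re-executing from step 1 with the substitution; state before step 1: [1 2 1 0 0])
step 1 (fire a2): [1 0 2 0 0]
step 2 (fire a3): [1 0 2 0 0]
step 3 (fire a3): [1 0 2 0 0]
step 4 (fire a1): [1 0 2 0 0]
step 5 (fire a3): [1 0 2 0 0]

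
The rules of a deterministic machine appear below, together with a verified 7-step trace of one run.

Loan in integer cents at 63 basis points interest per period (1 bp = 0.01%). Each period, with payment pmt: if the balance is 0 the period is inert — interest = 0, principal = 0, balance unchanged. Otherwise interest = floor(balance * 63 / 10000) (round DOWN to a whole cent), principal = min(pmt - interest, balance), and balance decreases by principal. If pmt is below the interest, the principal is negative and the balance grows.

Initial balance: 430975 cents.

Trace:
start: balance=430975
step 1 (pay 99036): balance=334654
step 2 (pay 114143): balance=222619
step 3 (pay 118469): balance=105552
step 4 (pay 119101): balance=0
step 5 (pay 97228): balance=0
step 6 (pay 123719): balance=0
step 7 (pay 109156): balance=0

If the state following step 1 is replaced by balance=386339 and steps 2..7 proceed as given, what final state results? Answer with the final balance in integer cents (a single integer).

state after step 1 := balance=386339
step 2 (pay 114143): balance=274629
step 3 (pay 118469): balance=157890
step 4 (pay 119101): balance=39783
step 5 (pay 97228): balance=0
step 6 (pay 123719): balance=0
step 7 (pay 109156): balance=0

0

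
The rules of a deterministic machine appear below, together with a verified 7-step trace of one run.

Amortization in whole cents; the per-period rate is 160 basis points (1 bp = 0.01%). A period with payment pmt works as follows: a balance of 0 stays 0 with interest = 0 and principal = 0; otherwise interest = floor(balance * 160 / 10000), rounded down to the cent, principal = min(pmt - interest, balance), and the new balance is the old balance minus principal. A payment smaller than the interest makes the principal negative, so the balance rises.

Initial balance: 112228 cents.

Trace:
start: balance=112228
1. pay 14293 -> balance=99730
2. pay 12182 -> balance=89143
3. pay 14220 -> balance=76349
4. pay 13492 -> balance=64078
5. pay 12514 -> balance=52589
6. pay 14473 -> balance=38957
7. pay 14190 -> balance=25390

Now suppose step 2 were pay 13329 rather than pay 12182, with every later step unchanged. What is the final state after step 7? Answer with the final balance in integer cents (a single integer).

24147

(re-executing from step 2 with the substitution; state before step 2: balance=99730)
2. pay 13329 -> balance=87996
3. pay 14220 -> balance=75183
4. pay 13492 -> balance=62893
5. pay 12514 -> balance=51385
6. pay 14473 -> balance=37734
7. pay 14190 -> balance=24147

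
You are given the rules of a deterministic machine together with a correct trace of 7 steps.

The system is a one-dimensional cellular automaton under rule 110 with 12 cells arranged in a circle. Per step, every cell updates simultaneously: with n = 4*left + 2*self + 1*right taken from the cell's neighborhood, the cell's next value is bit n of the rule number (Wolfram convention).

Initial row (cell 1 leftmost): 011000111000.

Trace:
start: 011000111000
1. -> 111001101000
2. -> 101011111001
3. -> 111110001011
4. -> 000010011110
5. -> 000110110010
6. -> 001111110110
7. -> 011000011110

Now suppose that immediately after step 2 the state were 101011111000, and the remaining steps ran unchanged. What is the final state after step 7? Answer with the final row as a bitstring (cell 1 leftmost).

state after step 2 := 101011111000
3. -> 111110001001
4. -> 000010011011
5. -> 000110111111
6. -> 001111100001
7. -> 011000100011

011000100011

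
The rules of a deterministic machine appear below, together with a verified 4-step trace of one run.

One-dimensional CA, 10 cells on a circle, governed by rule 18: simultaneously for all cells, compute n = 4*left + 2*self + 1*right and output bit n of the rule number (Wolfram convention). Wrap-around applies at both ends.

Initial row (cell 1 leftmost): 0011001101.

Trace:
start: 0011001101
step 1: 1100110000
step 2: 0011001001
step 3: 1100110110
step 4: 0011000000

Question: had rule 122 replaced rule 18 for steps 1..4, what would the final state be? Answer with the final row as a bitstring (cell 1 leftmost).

1110001111

(re-executing steps 1..4 under rule 122; state before step 1: 0011001101)
step 1: 1111111110
step 2: 1000000011
step 3: 1100000110
step 4: 1110001111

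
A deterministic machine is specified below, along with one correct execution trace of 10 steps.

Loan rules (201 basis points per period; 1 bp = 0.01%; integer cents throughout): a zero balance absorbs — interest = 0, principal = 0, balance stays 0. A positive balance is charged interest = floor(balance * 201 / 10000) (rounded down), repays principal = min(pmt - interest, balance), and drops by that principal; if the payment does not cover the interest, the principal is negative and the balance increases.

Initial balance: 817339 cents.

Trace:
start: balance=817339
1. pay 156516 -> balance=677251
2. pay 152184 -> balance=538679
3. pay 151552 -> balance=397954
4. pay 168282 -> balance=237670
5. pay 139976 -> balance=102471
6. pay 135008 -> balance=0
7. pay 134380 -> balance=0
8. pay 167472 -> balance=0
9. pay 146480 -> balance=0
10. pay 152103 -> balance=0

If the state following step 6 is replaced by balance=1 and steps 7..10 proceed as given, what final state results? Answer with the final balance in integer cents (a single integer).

state after step 6 := balance=1
7. pay 134380 -> balance=0
8. pay 167472 -> balance=0
9. pay 146480 -> balance=0
10. pay 152103 -> balance=0

0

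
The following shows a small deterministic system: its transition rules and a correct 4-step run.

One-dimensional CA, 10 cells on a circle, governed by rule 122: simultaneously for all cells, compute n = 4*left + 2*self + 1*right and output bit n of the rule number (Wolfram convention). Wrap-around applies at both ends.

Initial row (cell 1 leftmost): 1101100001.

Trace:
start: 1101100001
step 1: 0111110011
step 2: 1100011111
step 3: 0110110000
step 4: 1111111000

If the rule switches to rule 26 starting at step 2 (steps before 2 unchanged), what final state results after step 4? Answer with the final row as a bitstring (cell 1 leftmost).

0001110111

(re-executing steps 2..4 under rule 26; state before step 2: 0111110011)
step 2: 0100001110
step 3: 1010011001
step 4: 0001110111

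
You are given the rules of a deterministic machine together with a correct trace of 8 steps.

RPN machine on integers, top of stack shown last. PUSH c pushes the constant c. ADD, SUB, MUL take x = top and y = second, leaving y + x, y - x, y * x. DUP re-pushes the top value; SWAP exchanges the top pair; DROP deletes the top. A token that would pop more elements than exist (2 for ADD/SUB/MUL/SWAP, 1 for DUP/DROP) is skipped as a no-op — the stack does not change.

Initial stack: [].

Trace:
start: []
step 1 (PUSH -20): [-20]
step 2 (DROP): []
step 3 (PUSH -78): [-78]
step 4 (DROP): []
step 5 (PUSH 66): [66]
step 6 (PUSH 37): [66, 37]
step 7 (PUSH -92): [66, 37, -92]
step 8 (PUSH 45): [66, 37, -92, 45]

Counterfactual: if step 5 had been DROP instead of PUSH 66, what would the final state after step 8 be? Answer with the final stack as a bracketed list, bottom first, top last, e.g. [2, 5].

(re-executing from step 5 with the substitution; state before step 5: [])
step 5 (DROP): []
step 6 (PUSH 37): [37]
step 7 (PUSH -92): [37, -92]
step 8 (PUSH 45): [37, -92, 45]

[37, -92, 45]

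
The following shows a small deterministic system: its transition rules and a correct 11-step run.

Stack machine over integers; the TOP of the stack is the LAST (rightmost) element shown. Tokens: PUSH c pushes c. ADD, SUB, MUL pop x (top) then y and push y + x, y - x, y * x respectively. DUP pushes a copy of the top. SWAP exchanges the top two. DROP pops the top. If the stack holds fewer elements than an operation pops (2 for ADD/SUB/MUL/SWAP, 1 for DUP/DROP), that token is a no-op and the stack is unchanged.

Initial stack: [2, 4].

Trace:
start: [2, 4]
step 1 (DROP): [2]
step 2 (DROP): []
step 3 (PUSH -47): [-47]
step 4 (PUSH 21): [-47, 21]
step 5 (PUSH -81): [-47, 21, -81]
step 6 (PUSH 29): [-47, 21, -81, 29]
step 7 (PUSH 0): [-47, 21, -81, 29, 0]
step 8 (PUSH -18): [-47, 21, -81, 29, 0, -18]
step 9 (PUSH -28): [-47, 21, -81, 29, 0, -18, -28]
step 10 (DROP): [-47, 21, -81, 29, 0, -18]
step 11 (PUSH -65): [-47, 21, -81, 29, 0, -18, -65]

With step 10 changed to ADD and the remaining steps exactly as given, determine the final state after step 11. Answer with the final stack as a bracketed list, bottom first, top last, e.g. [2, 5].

[-47, 21, -81, 29, 0, -46, -65]

(re-executing from step 10 with the substitution; state before step 10: [-47, 21, -81, 29, 0, -18, -28])
step 10 (ADD): [-47, 21, -81, 29, 0, -46]
step 11 (PUSH -65): [-47, 21, -81, 29, 0, -46, -65]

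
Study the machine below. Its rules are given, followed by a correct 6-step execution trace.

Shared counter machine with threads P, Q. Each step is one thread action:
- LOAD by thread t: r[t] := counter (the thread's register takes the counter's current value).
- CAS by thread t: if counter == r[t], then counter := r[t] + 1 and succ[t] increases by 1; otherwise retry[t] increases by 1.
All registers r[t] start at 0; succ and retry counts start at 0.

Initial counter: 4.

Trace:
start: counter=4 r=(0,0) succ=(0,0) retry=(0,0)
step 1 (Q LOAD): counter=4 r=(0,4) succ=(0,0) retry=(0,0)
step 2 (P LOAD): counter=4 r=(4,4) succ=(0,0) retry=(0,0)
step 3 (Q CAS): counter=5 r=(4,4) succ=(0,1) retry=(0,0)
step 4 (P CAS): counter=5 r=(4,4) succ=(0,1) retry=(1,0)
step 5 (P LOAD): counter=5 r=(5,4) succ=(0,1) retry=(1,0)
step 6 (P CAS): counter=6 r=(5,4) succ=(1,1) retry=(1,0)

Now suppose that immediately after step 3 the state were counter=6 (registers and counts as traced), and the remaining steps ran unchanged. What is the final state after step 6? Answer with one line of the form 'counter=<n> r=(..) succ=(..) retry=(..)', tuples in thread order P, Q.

state after step 3 := counter=6 r=(4,4) succ=(0,1) retry=(0,0)
step 4 (P CAS): counter=6 r=(4,4) succ=(0,1) retry=(1,0)
step 5 (P LOAD): counter=6 r=(6,4) succ=(0,1) retry=(1,0)
step 6 (P CAS): counter=7 r=(6,4) succ=(1,1) retry=(1,0)

counter=7 r=(6,4) succ=(1,1) retry=(1,0)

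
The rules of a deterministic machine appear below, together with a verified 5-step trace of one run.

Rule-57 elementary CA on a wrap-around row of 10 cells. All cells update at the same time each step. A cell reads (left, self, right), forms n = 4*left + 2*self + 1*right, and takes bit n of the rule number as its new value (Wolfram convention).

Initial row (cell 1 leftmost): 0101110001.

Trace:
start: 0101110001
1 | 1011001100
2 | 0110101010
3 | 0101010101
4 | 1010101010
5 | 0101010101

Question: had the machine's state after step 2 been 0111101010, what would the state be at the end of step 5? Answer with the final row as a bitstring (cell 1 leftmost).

state after step 2 := 0111101010
3 | 0100010101
4 | 1011001010
5 | 0110100101

0110100101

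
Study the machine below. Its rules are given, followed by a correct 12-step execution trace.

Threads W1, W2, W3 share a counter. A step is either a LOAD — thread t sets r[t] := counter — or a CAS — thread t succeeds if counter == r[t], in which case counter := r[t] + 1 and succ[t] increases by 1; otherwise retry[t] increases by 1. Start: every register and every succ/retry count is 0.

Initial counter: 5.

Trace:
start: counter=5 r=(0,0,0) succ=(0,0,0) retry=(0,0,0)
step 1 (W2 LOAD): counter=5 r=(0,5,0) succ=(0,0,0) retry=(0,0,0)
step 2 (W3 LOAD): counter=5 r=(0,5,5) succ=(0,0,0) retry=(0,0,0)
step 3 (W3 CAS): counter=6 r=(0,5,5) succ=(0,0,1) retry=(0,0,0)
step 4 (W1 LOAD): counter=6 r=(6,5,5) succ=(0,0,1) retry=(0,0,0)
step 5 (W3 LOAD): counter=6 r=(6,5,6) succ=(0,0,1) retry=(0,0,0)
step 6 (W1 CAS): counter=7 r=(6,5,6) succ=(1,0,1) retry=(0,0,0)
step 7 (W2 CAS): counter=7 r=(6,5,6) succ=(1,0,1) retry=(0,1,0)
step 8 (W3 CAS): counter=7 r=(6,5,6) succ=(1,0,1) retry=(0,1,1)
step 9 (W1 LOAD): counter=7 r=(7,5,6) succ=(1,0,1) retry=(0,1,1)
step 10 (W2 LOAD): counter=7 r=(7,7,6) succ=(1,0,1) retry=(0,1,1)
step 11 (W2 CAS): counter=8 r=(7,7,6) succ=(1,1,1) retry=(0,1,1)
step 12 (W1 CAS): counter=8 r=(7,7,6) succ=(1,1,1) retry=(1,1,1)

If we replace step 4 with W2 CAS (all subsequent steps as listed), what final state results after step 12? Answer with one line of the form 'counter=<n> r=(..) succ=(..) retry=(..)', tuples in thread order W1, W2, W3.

(re-executing from step 4 with the substitution; state before step 4: counter=6 r=(0,5,5) succ=(0,0,1) retry=(0,0,0))
step 4 (W2 CAS): counter=6 r=(0,5,5) succ=(0,0,1) retry=(0,1,0)
step 5 (W3 LOAD): counter=6 r=(0,5,6) succ=(0,0,1) retry=(0,1,0)
step 6 (W1 CAS): counter=6 r=(0,5,6) succ=(0,0,1) retry=(1,1,0)
step 7 (W2 CAS): counter=6 r=(0,5,6) succ=(0,0,1) retry=(1,2,0)
step 8 (W3 CAS): counter=7 r=(0,5,6) succ=(0,0,2) retry=(1,2,0)
step 9 (W1 LOAD): counter=7 r=(7,5,6) succ=(0,0,2) retry=(1,2,0)
step 10 (W2 LOAD): counter=7 r=(7,7,6) succ=(0,0,2) retry=(1,2,0)
step 11 (W2 CAS): counter=8 r=(7,7,6) succ=(0,1,2) retry=(1,2,0)
step 12 (W1 CAS): counter=8 r=(7,7,6) succ=(0,1,2) retry=(2,2,0)

counter=8 r=(7,7,6) succ=(0,1,2) retry=(2,2,0)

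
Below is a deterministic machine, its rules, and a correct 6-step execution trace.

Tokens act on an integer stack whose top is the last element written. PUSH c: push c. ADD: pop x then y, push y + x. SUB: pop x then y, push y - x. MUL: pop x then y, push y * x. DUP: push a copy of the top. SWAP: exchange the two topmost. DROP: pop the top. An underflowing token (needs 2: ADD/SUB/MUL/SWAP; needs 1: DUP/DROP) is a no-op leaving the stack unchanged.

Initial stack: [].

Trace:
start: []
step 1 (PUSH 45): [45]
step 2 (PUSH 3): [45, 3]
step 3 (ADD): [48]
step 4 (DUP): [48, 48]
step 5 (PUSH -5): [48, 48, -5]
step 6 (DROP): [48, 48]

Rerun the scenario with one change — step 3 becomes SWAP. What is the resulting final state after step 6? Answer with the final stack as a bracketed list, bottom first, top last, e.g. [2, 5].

[3, 45, 45]

(re-executing from step 3 with the substitution; state before step 3: [45, 3])
step 3 (SWAP): [3, 45]
step 4 (DUP): [3, 45, 45]
step 5 (PUSH -5): [3, 45, 45, -5]
step 6 (DROP): [3, 45, 45]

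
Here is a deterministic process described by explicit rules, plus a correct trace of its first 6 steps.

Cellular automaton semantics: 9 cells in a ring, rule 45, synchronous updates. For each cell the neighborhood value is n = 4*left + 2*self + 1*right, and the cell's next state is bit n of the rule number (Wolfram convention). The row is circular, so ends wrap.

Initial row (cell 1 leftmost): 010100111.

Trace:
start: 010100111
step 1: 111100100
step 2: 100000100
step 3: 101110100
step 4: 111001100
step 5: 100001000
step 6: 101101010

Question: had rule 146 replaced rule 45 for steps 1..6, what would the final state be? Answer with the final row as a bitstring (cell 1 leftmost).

000101101

(re-executing steps 1..6 under rule 146; state before step 1: 010100111)
step 1: 000011010
step 2: 000100001
step 3: 101010010
step 4: 000001100
step 5: 000010010
step 6: 000101101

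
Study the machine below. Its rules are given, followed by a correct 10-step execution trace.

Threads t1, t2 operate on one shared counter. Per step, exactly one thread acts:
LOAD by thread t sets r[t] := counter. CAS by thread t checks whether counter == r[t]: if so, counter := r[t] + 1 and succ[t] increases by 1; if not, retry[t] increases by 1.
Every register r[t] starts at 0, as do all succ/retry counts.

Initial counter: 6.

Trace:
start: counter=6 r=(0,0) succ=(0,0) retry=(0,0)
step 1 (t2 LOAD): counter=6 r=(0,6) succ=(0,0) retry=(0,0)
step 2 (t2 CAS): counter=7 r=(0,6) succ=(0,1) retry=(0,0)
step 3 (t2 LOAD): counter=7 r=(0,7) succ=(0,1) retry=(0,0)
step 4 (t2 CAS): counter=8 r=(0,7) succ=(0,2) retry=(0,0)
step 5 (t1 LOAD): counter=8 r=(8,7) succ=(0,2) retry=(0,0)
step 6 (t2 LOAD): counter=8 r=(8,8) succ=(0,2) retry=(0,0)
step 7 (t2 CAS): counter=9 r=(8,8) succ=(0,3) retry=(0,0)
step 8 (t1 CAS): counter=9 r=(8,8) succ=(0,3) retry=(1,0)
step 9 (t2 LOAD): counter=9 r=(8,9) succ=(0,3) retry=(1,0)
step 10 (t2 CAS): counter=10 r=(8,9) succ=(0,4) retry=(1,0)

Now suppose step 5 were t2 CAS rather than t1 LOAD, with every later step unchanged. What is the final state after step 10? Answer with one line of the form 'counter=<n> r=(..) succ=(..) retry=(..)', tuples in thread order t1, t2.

(re-executing from step 5 with the substitution; state before step 5: counter=8 r=(0,7) succ=(0,2) retry=(0,0))
step 5 (t2 CAS): counter=8 r=(0,7) succ=(0,2) retry=(0,1)
step 6 (t2 LOAD): counter=8 r=(0,8) succ=(0,2) retry=(0,1)
step 7 (t2 CAS): counter=9 r=(0,8) succ=(0,3) retry=(0,1)
step 8 (t1 CAS): counter=9 r=(0,8) succ=(0,3) retry=(1,1)
step 9 (t2 LOAD): counter=9 r=(0,9) succ=(0,3) retry=(1,1)
step 10 (t2 CAS): counter=10 r=(0,9) succ=(0,4) retry=(1,1)

counter=10 r=(0,9) succ=(0,4) retry=(1,1)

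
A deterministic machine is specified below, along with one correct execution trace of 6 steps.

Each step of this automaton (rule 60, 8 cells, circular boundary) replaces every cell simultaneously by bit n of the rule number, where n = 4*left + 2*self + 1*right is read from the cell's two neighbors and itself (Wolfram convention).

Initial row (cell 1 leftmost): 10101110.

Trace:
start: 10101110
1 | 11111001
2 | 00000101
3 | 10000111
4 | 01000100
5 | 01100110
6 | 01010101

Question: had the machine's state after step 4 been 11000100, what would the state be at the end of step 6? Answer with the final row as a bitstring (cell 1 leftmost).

state after step 4 := 11000100
5 | 10100110
6 | 11110101

11110101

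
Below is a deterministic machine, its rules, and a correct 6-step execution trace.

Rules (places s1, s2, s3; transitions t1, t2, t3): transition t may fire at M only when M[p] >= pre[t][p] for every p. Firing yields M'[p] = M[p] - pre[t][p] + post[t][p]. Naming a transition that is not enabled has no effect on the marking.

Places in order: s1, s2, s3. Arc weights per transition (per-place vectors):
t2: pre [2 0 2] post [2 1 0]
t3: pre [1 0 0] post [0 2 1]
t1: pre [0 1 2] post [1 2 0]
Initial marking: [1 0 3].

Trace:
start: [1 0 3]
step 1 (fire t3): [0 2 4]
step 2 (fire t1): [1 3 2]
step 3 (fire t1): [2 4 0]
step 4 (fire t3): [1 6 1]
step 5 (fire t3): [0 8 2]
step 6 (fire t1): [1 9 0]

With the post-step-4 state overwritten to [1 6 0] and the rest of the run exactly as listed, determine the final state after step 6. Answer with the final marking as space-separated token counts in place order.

state after step 4 := [1 6 0]
step 5 (fire t3): [0 8 1]
step 6 (fire t1): [0 8 1]

0 8 1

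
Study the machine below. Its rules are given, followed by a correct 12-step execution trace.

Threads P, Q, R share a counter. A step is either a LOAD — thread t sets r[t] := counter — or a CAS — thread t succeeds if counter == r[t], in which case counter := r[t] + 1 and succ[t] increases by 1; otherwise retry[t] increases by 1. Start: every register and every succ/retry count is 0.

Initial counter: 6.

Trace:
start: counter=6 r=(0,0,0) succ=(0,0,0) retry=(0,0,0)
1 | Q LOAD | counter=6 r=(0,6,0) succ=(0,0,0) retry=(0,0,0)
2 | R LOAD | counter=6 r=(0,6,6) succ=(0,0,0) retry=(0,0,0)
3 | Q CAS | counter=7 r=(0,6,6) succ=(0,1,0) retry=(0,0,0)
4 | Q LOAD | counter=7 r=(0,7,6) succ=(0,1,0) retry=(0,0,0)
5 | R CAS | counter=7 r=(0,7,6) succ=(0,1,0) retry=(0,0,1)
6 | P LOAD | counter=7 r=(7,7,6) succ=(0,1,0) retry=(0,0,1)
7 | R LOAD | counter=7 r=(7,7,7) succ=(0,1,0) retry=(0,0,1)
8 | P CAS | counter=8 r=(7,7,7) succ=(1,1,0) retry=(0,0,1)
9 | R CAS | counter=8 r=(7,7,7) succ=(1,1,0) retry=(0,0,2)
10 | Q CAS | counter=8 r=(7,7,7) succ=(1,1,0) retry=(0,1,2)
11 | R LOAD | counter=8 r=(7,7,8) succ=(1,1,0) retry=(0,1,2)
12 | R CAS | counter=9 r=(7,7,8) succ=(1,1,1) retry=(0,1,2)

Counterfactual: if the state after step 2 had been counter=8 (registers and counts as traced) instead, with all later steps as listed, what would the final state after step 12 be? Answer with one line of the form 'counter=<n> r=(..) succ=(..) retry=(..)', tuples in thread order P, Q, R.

state after step 2 := counter=8 r=(0,6,6) succ=(0,0,0) retry=(0,0,0)
3 | Q CAS | counter=8 r=(0,6,6) succ=(0,0,0) retry=(0,1,0)
4 | Q LOAD | counter=8 r=(0,8,6) succ=(0,0,0) retry=(0,1,0)
5 | R CAS | counter=8 r=(0,8,6) succ=(0,0,0) retry=(0,1,1)
6 | P LOAD | counter=8 r=(8,8,6) succ=(0,0,0) retry=(0,1,1)
7 | R LOAD | counter=8 r=(8,8,8) succ=(0,0,0) retry=(0,1,1)
8 | P CAS | counter=9 r=(8,8,8) succ=(1,0,0) retry=(0,1,1)
9 | R CAS | counter=9 r=(8,8,8) succ=(1,0,0) retry=(0,1,2)
10 | Q CAS | counter=9 r=(8,8,8) succ=(1,0,0) retry=(0,2,2)
11 | R LOAD | counter=9 r=(8,8,9) succ=(1,0,0) retry=(0,2,2)
12 | R CAS | counter=10 r=(8,8,9) succ=(1,0,1) retry=(0,2,2)

counter=10 r=(8,8,9) succ=(1,0,1) retry=(0,2,2)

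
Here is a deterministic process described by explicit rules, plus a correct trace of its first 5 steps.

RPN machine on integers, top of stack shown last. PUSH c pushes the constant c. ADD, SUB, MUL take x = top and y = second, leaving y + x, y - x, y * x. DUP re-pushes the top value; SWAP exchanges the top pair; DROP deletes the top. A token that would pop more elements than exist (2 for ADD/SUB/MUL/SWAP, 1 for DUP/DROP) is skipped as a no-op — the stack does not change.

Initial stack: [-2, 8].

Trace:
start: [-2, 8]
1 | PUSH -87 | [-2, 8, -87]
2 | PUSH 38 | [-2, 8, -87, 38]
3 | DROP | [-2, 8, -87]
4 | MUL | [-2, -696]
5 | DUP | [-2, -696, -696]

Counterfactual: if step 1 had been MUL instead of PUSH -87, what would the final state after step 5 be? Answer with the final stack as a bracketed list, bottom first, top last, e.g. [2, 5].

(re-executing from step 1 with the substitution; state before step 1: [-2, 8])
1 | MUL | [-16]
2 | PUSH 38 | [-16, 38]
3 | DROP | [-16]
4 | MUL | [-16]
5 | DUP | [-16, -16]

[-16, -16]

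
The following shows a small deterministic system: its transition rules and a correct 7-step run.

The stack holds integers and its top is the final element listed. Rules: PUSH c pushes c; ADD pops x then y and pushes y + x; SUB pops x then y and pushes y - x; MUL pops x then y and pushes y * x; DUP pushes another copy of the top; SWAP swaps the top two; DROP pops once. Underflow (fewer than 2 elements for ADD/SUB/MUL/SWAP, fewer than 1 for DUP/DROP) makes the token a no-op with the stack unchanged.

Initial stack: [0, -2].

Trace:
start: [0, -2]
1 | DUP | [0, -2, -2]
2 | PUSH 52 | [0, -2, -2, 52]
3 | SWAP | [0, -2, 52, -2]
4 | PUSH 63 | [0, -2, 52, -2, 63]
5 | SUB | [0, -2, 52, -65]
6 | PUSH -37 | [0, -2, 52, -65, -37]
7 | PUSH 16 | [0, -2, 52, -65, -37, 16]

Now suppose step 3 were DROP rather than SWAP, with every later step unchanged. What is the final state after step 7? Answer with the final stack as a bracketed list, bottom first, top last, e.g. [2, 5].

(re-executing from step 3 with the substitution; state before step 3: [0, -2, -2, 52])
3 | DROP | [0, -2, -2]
4 | PUSH 63 | [0, -2, -2, 63]
5 | SUB | [0, -2, -65]
6 | PUSH -37 | [0, -2, -65, -37]
7 | PUSH 16 | [0, -2, -65, -37, 16]

[0, -2, -65, -37, 16]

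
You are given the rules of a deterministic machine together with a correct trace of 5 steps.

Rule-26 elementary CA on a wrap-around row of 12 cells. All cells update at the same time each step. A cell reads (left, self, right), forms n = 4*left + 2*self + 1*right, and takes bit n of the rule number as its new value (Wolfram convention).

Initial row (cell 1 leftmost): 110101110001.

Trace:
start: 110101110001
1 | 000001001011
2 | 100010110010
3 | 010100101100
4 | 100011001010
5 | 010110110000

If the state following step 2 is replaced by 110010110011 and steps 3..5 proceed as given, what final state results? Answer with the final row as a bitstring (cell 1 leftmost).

010010110110

state after step 2 := 110010110011
3 | 001100101110
4 | 011011001001
5 | 010010110110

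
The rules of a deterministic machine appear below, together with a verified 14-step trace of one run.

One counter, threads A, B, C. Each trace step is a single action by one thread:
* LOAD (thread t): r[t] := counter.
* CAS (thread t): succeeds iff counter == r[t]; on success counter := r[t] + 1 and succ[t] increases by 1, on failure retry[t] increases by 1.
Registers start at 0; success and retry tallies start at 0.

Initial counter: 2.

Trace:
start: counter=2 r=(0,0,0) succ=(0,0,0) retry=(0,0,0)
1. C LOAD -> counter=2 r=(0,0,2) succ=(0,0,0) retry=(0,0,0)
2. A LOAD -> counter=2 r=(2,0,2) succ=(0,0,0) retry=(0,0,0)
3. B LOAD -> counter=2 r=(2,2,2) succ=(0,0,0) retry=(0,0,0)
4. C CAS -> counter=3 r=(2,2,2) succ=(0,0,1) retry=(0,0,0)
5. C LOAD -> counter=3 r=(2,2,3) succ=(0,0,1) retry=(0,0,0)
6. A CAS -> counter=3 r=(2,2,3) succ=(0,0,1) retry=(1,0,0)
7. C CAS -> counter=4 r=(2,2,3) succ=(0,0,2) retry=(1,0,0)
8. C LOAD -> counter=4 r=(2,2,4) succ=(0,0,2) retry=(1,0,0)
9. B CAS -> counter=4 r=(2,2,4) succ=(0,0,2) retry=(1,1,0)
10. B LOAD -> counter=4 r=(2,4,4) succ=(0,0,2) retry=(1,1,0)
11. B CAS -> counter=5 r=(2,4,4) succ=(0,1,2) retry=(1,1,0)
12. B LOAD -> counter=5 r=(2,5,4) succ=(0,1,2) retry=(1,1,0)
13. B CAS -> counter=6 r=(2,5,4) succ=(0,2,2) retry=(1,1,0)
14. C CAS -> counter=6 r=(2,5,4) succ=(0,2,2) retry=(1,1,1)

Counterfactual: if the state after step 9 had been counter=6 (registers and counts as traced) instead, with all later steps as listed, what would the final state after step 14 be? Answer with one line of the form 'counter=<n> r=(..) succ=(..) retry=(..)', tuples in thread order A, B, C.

counter=8 r=(2,7,4) succ=(0,2,2) retry=(1,1,1)

state after step 9 := counter=6 r=(2,2,4) succ=(0,0,2) retry=(1,1,0)
10. B LOAD -> counter=6 r=(2,6,4) succ=(0,0,2) retry=(1,1,0)
11. B CAS -> counter=7 r=(2,6,4) succ=(0,1,2) retry=(1,1,0)
12. B LOAD -> counter=7 r=(2,7,4) succ=(0,1,2) retry=(1,1,0)
13. B CAS -> counter=8 r=(2,7,4) succ=(0,2,2) retry=(1,1,0)
14. C CAS -> counter=8 r=(2,7,4) succ=(0,2,2) retry=(1,1,1)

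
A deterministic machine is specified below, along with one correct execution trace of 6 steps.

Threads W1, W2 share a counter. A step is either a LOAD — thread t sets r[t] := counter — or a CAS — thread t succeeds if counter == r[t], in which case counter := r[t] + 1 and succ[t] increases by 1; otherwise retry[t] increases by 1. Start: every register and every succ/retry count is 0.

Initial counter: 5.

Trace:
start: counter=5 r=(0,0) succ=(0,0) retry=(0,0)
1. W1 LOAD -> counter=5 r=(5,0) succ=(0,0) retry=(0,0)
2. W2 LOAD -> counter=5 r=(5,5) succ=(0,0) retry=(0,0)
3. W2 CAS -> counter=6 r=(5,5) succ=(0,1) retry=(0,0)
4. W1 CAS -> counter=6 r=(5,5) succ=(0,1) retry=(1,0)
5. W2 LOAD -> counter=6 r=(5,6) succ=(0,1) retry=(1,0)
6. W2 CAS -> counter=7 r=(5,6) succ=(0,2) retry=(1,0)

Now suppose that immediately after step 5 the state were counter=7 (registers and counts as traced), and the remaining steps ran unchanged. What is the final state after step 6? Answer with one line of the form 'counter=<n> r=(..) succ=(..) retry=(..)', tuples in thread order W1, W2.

state after step 5 := counter=7 r=(5,6) succ=(0,1) retry=(1,0)
6. W2 CAS -> counter=7 r=(5,6) succ=(0,1) retry=(1,1)

counter=7 r=(5,6) succ=(0,1) retry=(1,1)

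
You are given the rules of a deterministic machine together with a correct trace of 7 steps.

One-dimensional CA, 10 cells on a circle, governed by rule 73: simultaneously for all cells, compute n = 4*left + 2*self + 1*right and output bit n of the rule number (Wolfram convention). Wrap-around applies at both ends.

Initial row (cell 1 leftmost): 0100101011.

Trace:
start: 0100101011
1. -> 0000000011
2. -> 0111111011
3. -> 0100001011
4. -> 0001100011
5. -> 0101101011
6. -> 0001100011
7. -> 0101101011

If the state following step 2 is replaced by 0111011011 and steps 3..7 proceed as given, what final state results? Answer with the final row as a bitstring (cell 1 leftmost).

state after step 2 := 0111011011
3. -> 0101011011
4. -> 0000011011
5. -> 0111011011
6. -> 0101011011
7. -> 0000011011

0000011011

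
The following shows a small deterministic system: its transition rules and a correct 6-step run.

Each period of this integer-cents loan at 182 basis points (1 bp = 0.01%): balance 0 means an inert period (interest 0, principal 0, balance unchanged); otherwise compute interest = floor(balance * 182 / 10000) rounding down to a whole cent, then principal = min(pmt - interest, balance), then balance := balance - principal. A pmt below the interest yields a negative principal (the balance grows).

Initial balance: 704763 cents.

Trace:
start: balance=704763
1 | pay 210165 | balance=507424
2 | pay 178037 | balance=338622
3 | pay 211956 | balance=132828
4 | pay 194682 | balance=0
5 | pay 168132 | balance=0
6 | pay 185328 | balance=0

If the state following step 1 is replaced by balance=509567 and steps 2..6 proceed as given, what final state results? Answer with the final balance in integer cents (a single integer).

state after step 1 := balance=509567
2 | pay 178037 | balance=340804
3 | pay 211956 | balance=135050
4 | pay 194682 | balance=0
5 | pay 168132 | balance=0
6 | pay 185328 | balance=0

0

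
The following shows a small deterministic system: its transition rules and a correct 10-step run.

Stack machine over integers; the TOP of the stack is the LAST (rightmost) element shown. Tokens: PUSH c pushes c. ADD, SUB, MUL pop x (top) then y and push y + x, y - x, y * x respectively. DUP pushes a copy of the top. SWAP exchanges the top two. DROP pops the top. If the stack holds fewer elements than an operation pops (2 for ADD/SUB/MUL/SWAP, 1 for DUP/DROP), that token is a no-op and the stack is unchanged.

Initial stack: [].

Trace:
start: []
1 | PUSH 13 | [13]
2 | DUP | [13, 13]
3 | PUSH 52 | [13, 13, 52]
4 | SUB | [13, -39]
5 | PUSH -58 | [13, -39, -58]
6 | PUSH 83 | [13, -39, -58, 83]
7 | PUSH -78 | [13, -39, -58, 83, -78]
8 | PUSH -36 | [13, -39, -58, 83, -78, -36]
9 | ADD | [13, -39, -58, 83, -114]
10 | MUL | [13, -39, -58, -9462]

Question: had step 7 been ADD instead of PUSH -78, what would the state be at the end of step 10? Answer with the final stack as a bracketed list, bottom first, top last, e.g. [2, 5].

[13, 429]

(re-executing from step 7 with the substitution; state before step 7: [13, -39, -58, 83])
7 | ADD | [13, -39, 25]
8 | PUSH -36 | [13, -39, 25, -36]
9 | ADD | [13, -39, -11]
10 | MUL | [13, 429]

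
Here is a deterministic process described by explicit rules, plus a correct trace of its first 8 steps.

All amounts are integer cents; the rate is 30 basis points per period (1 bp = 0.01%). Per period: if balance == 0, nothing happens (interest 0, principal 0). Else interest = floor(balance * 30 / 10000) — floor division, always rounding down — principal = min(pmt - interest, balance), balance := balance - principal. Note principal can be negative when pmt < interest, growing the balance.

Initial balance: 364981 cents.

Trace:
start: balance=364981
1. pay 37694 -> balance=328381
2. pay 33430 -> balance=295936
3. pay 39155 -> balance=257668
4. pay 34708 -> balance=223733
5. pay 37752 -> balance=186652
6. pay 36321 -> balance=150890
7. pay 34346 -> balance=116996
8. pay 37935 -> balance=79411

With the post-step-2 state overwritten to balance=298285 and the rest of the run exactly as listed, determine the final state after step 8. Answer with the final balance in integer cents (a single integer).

81804

state after step 2 := balance=298285
3. pay 39155 -> balance=260024
4. pay 34708 -> balance=226096
5. pay 37752 -> balance=189022
6. pay 36321 -> balance=153268
7. pay 34346 -> balance=119381
8. pay 37935 -> balance=81804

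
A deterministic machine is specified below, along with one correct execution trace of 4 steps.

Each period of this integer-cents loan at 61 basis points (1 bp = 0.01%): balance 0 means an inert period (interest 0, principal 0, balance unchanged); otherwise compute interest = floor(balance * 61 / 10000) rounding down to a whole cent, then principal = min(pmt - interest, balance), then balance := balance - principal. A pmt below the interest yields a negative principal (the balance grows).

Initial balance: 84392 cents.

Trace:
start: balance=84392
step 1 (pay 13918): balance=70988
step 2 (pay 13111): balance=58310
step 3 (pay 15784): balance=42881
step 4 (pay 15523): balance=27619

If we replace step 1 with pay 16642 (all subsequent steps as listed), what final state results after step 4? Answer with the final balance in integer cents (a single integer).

(re-executing from step 1 with the substitution; state before step 1: balance=84392)
step 1 (pay 16642): balance=68264
step 2 (pay 13111): balance=55569
step 3 (pay 15784): balance=40123
step 4 (pay 15523): balance=24844

24844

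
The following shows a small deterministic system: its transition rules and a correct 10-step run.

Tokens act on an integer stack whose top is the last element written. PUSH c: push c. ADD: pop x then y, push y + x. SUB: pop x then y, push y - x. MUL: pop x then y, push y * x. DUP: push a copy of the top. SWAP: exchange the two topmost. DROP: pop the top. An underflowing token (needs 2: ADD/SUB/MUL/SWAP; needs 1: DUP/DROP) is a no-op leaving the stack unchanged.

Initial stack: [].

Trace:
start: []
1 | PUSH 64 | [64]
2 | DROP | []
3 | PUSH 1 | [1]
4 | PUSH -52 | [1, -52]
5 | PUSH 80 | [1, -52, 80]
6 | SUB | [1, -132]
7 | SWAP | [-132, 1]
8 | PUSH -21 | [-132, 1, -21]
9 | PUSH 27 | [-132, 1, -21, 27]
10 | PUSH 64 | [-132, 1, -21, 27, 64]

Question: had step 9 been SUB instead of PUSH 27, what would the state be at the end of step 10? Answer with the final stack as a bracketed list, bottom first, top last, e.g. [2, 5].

[-132, 22, 64]

(re-executing from step 9 with the substitution; state before step 9: [-132, 1, -21])
9 | SUB | [-132, 22]
10 | PUSH 64 | [-132, 22, 64]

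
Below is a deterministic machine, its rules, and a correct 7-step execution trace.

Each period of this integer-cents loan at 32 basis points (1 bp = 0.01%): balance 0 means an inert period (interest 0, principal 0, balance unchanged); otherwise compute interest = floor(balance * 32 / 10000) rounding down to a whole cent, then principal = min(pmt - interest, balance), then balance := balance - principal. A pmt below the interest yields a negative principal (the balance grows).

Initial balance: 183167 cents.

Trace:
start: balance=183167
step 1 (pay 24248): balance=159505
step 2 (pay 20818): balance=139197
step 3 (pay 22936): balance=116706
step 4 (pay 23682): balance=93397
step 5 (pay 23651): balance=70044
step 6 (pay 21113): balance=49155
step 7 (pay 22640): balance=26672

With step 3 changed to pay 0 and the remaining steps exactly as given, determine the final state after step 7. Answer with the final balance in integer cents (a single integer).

49903

(re-executing from step 3 with the substitution; state before step 3: balance=139197)
step 3 (pay 0): balance=139642
step 4 (pay 23682): balance=116406
step 5 (pay 23651): balance=93127
step 6 (pay 21113): balance=72312
step 7 (pay 22640): balance=49903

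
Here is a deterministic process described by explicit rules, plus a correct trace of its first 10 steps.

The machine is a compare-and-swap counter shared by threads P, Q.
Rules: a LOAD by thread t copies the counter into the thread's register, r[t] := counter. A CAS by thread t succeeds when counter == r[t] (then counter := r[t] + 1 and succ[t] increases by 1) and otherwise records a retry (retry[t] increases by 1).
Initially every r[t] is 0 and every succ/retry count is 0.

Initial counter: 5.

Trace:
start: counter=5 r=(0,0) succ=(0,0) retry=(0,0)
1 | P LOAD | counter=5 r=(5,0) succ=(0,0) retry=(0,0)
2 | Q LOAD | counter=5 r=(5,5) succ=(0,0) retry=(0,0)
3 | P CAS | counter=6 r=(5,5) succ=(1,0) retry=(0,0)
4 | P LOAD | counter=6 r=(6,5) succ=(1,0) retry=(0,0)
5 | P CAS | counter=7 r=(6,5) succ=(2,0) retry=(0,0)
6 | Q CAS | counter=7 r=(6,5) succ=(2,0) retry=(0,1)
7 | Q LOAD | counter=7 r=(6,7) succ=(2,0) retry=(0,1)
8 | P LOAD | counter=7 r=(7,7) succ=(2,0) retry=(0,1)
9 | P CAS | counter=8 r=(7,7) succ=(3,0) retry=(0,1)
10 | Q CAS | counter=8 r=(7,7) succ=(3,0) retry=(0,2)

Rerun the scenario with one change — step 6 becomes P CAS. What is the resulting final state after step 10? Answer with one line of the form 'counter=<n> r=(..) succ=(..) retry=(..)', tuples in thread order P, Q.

(re-executing from step 6 with the substitution; state before step 6: counter=7 r=(6,5) succ=(2,0) retry=(0,0))
6 | P CAS | counter=7 r=(6,5) succ=(2,0) retry=(1,0)
7 | Q LOAD | counter=7 r=(6,7) succ=(2,0) retry=(1,0)
8 | P LOAD | counter=7 r=(7,7) succ=(2,0) retry=(1,0)
9 | P CAS | counter=8 r=(7,7) succ=(3,0) retry=(1,0)
10 | Q CAS | counter=8 r=(7,7) succ=(3,0) retry=(1,1)

counter=8 r=(7,7) succ=(3,0) retry=(1,1)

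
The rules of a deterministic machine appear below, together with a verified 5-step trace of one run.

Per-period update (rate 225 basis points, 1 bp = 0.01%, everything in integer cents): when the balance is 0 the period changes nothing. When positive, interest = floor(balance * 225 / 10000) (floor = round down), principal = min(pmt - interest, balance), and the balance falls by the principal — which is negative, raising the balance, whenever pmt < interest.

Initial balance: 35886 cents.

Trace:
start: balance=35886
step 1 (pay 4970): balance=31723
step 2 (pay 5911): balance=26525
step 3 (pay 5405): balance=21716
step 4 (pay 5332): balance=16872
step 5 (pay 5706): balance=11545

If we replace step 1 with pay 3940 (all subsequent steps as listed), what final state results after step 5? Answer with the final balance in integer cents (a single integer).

12671

(re-executing from step 1 with the substitution; state before step 1: balance=35886)
step 1 (pay 3940): balance=32753
step 2 (pay 5911): balance=27578
step 3 (pay 5405): balance=22793
step 4 (pay 5332): balance=17973
step 5 (pay 5706): balance=12671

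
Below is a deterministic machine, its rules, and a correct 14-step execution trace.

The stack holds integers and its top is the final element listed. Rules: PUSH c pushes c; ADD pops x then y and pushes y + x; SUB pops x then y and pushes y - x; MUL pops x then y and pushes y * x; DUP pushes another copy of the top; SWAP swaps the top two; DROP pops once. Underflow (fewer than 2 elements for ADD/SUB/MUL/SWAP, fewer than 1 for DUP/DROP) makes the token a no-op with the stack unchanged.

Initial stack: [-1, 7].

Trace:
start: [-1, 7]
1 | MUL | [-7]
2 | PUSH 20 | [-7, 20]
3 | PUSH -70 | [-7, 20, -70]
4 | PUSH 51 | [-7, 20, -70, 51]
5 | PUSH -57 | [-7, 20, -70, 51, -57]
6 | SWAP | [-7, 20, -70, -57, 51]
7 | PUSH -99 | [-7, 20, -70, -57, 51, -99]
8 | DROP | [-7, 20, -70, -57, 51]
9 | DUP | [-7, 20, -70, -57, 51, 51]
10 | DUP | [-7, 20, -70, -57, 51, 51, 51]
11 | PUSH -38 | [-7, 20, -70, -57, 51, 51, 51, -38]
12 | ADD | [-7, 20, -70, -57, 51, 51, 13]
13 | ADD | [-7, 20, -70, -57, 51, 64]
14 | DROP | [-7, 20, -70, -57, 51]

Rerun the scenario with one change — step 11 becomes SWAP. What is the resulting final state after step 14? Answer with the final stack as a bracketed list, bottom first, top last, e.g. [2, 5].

(re-executing from step 11 with the substitution; state before step 11: [-7, 20, -70, -57, 51, 51, 51])
11 | SWAP | [-7, 20, -70, -57, 51, 51, 51]
12 | ADD | [-7, 20, -70, -57, 51, 102]
13 | ADD | [-7, 20, -70, -57, 153]
14 | DROP | [-7, 20, -70, -57]

[-7, 20, -70, -57]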